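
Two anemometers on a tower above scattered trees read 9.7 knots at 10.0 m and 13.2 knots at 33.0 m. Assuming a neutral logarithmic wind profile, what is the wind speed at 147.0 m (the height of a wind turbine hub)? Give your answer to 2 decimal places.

17.58 knots

Log law: V ∝ ln(z/z₀). From the pair, with r = V₁/V₂ = 0.73485,
ln z₀ = (ln z₁ − r·ln z₂)/(1 − r) = (2.3026 − 0.73485×3.4965)/0.26515 = -1.0063 → z₀ = 0.3656 m
V₃ = V₁ · ln(z₃/z₀)/ln(z₁/z₀) = 9.7 × 5.9967/3.3089 = 17.5795 knots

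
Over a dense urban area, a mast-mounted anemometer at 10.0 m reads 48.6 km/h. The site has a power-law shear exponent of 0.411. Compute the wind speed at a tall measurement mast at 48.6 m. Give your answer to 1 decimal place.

Power-law profile: V₂ = V₁ · (z₂/z₁)^α
V₂ = 48.6 × (48.6/10.0)^0.411 = 48.6 × (4.8600)^0.411
    = 48.6 × 1.9152 = 93.0773 km/h

93.1 km/h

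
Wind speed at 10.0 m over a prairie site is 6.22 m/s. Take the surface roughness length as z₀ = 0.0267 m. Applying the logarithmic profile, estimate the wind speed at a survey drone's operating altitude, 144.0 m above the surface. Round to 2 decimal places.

Log law: V(z) ∝ ln(z/z₀), so V₂/V₁ = ln(z₂/z₀) / ln(z₁/z₀).
ln(144.0/0.0267) = 8.5929, ln(10.0/0.0267) = 5.9257
V₂ = 6.22 × 8.5929/5.9257 = 6.22 × 1.4501 = 9.0197 m/s

9.02 m/s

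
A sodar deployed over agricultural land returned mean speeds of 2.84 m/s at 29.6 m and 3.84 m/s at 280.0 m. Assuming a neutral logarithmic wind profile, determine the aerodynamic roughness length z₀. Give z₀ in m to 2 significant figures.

z₀ ≈ 0.050 m

Log law: V(z) ∝ ln(z/z₀). With r = V₁/V₂ = 2.84/3.84 = 0.73958,
r · ln(z₂/z₀) = ln(z₁/z₀) ⇒ ln z₀ = (ln z₁ − r·ln z₂)/(1 − r)
ln z₀ = (3.38777 − 0.73958×5.63479) / 0.26042 = -2.9937
z₀ = exp(-2.9937) = 0.05010 m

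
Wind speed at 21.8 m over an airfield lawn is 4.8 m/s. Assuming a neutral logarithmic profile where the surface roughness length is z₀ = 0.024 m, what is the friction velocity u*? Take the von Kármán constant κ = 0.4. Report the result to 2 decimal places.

Log law: V(z) = (u*/κ) · ln(z/z₀) ⇒ u* = κ · V / ln(z/z₀)
u* = 0.4 × 4.8 / ln(21.8/0.024) = 0.4 × 4.8 / 6.8116
   = 1.9200 / 6.8116 = 0.2819 m/s

u* ≈ 0.28 m/s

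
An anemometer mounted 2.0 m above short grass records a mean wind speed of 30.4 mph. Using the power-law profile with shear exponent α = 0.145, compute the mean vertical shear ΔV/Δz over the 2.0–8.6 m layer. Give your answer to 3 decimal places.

Power law: V₂ = V₁ · (z₂/z₁)^α = 30.4 × (4.3000)^0.145 = 37.5601 mph
ΔV/Δz = (37.5601 − 30.4)/(8.6 − 2.0) = 7.1601/6.6000 = 1.08486 mph/m

1.085 mph/m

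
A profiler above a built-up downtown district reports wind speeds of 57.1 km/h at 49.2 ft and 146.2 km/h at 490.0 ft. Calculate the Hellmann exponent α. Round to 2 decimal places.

α ≈ 0.41

Power law: V₂/V₁ = (z₂/z₁)^α ⇒ α = ln(V₂/V₁) / ln(z₂/z₁)
α = ln(146.2/57.1) / ln(490.0/49.2) = ln(2.5604) / ln(9.9593)
  = 0.94017 / 2.29851 = 0.40903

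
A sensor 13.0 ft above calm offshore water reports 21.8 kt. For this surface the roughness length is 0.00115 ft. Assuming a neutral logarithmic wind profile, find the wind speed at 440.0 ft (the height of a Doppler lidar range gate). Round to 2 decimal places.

30.03 kt

Log law: V(z) ∝ ln(z/z₀), so V₂/V₁ = ln(z₂/z₀) / ln(z₁/z₀).
ln(440.0/0.00115) = 12.8548, ln(13.0/0.00115) = 9.3329
V₂ = 21.8 × 12.8548/9.3329 = 21.8 × 1.3774 = 30.0263 kt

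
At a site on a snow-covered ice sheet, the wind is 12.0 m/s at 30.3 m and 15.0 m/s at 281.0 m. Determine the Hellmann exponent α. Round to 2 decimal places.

α ≈ 0.10

Power law: V₂/V₁ = (z₂/z₁)^α ⇒ α = ln(V₂/V₁) / ln(z₂/z₁)
α = ln(15.0/12.0) / ln(281.0/30.3) = ln(1.2500) / ln(9.2739)
  = 0.22314 / 2.22721 = 0.10019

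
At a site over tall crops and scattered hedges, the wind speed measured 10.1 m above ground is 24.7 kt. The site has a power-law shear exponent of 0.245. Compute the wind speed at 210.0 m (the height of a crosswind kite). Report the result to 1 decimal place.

51.9 kt

Power-law profile: V₂ = V₁ · (z₂/z₁)^α
V₂ = 24.7 × (210.0/10.1)^0.245 = 24.7 × (20.7921)^0.245
    = 24.7 × 2.1032 = 51.9496 kt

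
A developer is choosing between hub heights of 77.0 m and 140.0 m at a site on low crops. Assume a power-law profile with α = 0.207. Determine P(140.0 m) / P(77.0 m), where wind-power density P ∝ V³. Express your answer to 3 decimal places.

Speed ratio: V_B/V_A = (z_B/z_A)^α = (140.0/77.0)^0.207 = (1.8182)^0.207 = 1.13174
Power-density ratio: P_B/P_A = (V_B/V_A)³ = (1.13174)³ = 1.44956

1.450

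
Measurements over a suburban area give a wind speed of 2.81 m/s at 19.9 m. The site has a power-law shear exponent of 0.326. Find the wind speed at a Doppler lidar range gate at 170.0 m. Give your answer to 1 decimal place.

Power-law profile: V₂ = V₁ · (z₂/z₁)^α
V₂ = 2.81 × (170.0/19.9)^0.326 = 2.81 × (8.5427)^0.326
    = 2.81 × 2.0123 = 5.6547 m/s

5.7 m/s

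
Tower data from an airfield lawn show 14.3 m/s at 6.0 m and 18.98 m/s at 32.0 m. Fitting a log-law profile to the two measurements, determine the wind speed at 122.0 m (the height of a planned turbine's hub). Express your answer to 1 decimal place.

22.7 m/s

Log law: V ∝ ln(z/z₀). From the pair, with r = V₁/V₂ = 0.75342,
ln z₀ = (ln z₁ − r·ln z₂)/(1 − r) = (1.7918 − 0.75342×3.4657)/0.24658 = -3.3232 → z₀ = 0.03604 m
V₃ = V₁ · ln(z₃/z₀)/ln(z₁/z₀) = 14.3 × 8.1272/5.1149 = 22.7215 m/s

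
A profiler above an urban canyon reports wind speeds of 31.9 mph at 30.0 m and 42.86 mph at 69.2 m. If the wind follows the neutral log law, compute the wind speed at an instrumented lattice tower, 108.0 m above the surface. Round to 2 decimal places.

48.70 mph

Log law: V ∝ ln(z/z₀). From the pair, with r = V₁/V₂ = 0.74428,
ln z₀ = (ln z₁ − r·ln z₂)/(1 − r) = (3.4012 − 0.74428×4.2370)/0.25572 = 0.9685 → z₀ = 2.634 m
V₃ = V₁ · ln(z₃/z₀)/ln(z₁/z₀) = 31.9 × 3.7136/2.4327 = 48.6971 mph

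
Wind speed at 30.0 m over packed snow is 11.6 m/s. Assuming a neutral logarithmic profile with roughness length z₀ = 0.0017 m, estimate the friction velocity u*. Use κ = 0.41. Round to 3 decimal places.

u* ≈ 0.486 m/s

Log law: V(z) = (u*/κ) · ln(z/z₀) ⇒ u* = κ · V / ln(z/z₀)
u* = 0.41 × 11.6 / ln(30.0/0.0017) = 0.41 × 11.6 / 9.7783
   = 4.7560 / 9.7783 = 0.4864 m/s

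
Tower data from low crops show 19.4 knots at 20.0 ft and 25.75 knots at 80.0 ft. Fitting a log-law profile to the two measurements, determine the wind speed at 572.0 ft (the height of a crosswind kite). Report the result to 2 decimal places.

34.76 knots

Log law: V ∝ ln(z/z₀). From the pair, with r = V₁/V₂ = 0.75340,
ln z₀ = (ln z₁ − r·ln z₂)/(1 − r) = (2.9957 − 0.75340×4.3820)/0.24660 = -1.2396 → z₀ = 0.2895 ft
V₃ = V₁ · ln(z₃/z₀)/ln(z₁/z₀) = 19.4 × 7.5887/4.2353 = 34.7605 knots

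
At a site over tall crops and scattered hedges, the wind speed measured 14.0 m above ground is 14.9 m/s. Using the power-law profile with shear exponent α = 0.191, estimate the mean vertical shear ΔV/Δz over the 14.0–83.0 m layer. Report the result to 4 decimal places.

0.0874 m/s/m

Power law: V₂ = V₁ · (z₂/z₁)^α = 14.9 × (5.9286)^0.191 = 20.9324 m/s
ΔV/Δz = (20.9324 − 14.9)/(83.0 − 14.0) = 6.0324/69.0000 = 0.08743 m/s/m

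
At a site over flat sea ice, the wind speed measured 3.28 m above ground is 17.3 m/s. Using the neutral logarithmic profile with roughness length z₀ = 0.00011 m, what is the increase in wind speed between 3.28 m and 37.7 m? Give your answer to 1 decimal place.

4.1 m/s

Log law: V₂ = V₁ · ln(z₂/z₀)/ln(z₁/z₀) = 17.3 × 12.7447/10.3029 = 21.4002 m/s
ΔV = 21.4002 − 17.3 = 4.1002 m/s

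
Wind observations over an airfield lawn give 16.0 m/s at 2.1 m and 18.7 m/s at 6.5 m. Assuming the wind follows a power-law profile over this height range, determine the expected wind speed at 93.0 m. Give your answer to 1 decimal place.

First find α: α = ln(V₂/V₁)/ln(z₂/z₁) = ln(18.7/16.0)/ln(6.5/2.1) = 0.15593/1.12986 = 0.1380
Extrapolate from 6.5 m to 93.0 m: V₃ = 18.7 × (93.0/6.5)^0.1380 = 18.7 × 1.4437 = 26.9975 m/s

27.0 m/s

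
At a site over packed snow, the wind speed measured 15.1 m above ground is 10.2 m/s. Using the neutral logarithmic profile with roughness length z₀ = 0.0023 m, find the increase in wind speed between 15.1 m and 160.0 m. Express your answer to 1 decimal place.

2.7 m/s

Log law: V₂ = V₁ · ln(z₂/z₀)/ln(z₁/z₀) = 10.2 × 11.1500/8.7895 = 12.9393 m/s
ΔV = 12.9393 − 10.2 = 2.7393 m/s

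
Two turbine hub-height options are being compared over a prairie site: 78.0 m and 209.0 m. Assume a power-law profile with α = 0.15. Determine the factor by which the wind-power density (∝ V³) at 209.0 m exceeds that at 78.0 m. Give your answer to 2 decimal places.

Speed ratio: V_B/V_A = (z_B/z_A)^α = (209.0/78.0)^0.15 = (2.6795)^0.15 = 1.15933
Power-density ratio: P_B/P_A = (V_B/V_A)³ = (1.15933)³ = 1.55820

1.56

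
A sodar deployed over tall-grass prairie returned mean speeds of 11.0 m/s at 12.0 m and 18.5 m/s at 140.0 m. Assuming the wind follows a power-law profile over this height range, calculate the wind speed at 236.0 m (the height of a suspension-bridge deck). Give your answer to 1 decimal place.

20.7 m/s

First find α: α = ln(V₂/V₁)/ln(z₂/z₁) = ln(18.5/11.0)/ln(140.0/12.0) = 0.51988/2.45674 = 0.2116
Extrapolate from 140.0 m to 236.0 m: V₃ = 18.5 × (236.0/140.0)^0.2116 = 18.5 × 1.1168 = 20.6615 m/s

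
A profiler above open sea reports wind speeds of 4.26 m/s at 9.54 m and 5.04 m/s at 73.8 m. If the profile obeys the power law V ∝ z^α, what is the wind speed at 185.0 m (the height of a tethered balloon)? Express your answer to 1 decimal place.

5.4 m/s

First find α: α = ln(V₂/V₁)/ln(z₂/z₁) = ln(5.04/4.26)/ln(73.8/9.54) = 0.16814/2.04587 = 0.0822
Extrapolate from 73.8 m to 185.0 m: V₃ = 5.04 × (185.0/73.8)^0.0822 = 5.04 × 1.0785 = 5.4354 m/s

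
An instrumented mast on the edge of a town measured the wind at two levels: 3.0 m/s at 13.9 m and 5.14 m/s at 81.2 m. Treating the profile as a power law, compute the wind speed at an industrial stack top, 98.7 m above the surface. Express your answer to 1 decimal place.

First find α: α = ln(V₂/V₁)/ln(z₂/z₁) = ln(5.14/3.0)/ln(81.2/13.9) = 0.53844/1.76503 = 0.3051
Extrapolate from 81.2 m to 98.7 m: V₃ = 5.14 × (98.7/81.2)^0.3051 = 5.14 × 1.0613 = 5.4553 m/s

5.5 m/s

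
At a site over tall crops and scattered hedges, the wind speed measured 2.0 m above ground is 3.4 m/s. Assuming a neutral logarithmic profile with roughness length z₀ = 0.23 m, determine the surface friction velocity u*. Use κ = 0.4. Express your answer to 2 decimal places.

u* ≈ 0.63 m/s

Log law: V(z) = (u*/κ) · ln(z/z₀) ⇒ u* = κ · V / ln(z/z₀)
u* = 0.4 × 3.4 / ln(2.0/0.23) = 0.4 × 3.4 / 2.1628
   = 1.3600 / 2.1628 = 0.6288 m/s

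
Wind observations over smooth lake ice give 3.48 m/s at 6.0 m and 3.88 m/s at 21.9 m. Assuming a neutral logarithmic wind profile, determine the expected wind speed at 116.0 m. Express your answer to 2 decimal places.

4.40 m/s

Log law: V ∝ ln(z/z₀). From the pair, with r = V₁/V₂ = 0.89691,
ln z₀ = (ln z₁ − r·ln z₂)/(1 − r) = (1.7918 − 0.89691×3.0865)/0.10309 = -9.4724 → z₀ = 0.00007695 m
V₃ = V₁ · ln(z₃/z₀)/ln(z₁/z₀) = 3.48 × 14.2260/11.2641 = 4.3950 m/s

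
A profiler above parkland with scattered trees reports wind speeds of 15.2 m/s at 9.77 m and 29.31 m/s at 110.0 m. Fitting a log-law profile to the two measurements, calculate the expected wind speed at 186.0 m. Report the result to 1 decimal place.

Log law: V ∝ ln(z/z₀). From the pair, with r = V₁/V₂ = 0.51859,
ln z₀ = (ln z₁ − r·ln z₂)/(1 − r) = (2.2793 − 0.51859×4.7005)/0.48141 = -0.3289 → z₀ = 0.7197 m
V₃ = V₁ · ln(z₃/z₀)/ln(z₁/z₀) = 15.2 × 5.5546/2.6082 = 32.3711 m/s

32.4 m/s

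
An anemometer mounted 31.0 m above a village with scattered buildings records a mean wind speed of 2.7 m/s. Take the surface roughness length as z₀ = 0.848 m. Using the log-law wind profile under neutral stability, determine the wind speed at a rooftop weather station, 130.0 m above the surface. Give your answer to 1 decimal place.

Log law: V(z) ∝ ln(z/z₀), so V₂/V₁ = ln(z₂/z₀) / ln(z₁/z₀).
ln(130.0/0.848) = 5.0324, ln(31.0/0.848) = 3.5989
V₂ = 2.7 × 5.0324/3.5989 = 2.7 × 1.3983 = 3.7755 m/s

3.8 m/s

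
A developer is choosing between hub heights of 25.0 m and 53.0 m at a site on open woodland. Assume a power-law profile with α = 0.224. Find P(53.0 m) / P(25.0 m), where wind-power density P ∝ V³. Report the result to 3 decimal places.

1.657

Speed ratio: V_B/V_A = (z_B/z_A)^α = (53.0/25.0)^0.224 = (2.1200)^0.224 = 1.18331
Power-density ratio: P_B/P_A = (V_B/V_A)³ = (1.18331)³ = 1.65691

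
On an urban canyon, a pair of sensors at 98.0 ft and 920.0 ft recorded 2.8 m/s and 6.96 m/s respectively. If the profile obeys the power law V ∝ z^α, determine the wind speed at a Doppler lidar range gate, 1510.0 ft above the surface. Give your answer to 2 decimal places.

First find α: α = ln(V₂/V₁)/ln(z₂/z₁) = ln(6.96/2.8)/ln(920.0/98.0) = 0.91056/2.23941 = 0.4066
Extrapolate from 920.0 ft to 1510.0 ft: V₃ = 6.96 × (1510.0/920.0)^0.4066 = 6.96 × 1.2232 = 8.5135 m/s

8.51 m/s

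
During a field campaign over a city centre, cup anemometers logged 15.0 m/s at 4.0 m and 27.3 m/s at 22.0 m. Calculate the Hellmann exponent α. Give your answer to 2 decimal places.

Power law: V₂/V₁ = (z₂/z₁)^α ⇒ α = ln(V₂/V₁) / ln(z₂/z₁)
α = ln(27.3/15.0) / ln(22.0/4.0) = ln(1.8200) / ln(5.5000)
  = 0.59884 / 1.70475 = 0.35128

α ≈ 0.35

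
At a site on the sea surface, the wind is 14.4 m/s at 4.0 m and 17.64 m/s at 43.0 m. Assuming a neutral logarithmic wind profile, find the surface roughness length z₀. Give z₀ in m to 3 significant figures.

Log law: V(z) ∝ ln(z/z₀). With r = V₁/V₂ = 14.4/17.64 = 0.81633,
r · ln(z₂/z₀) = ln(z₁/z₀) ⇒ ln z₀ = (ln z₁ − r·ln z₂)/(1 − r)
ln z₀ = (1.38629 − 0.81633×3.76120) / 0.18367 = -9.1688
z₀ = exp(-9.1688) = 0.0001042 m

z₀ ≈ 0.000104 m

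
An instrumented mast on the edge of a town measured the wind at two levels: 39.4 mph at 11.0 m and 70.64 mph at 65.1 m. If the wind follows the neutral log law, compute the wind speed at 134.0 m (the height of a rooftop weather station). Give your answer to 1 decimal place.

83.3 mph

Log law: V ∝ ln(z/z₀). From the pair, with r = V₁/V₂ = 0.55776,
ln z₀ = (ln z₁ − r·ln z₂)/(1 − r) = (2.3979 − 0.55776×4.1759)/0.44224 = 0.1554 → z₀ = 1.168 m
V₃ = V₁ · ln(z₃/z₀)/ln(z₁/z₀) = 39.4 × 4.7424/2.2425 = 83.3241 mph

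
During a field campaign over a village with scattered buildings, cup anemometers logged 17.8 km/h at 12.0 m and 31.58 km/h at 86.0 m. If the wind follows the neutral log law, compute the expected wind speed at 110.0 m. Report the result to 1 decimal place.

Log law: V ∝ ln(z/z₀). From the pair, with r = V₁/V₂ = 0.56365,
ln z₀ = (ln z₁ − r·ln z₂)/(1 − r) = (2.4849 − 0.56365×4.4543)/0.43635 = -0.0591 → z₀ = 0.9426 m
V₃ = V₁ · ln(z₃/z₀)/ln(z₁/z₀) = 17.8 × 4.7596/2.5440 = 33.3022 km/h

33.3 km/h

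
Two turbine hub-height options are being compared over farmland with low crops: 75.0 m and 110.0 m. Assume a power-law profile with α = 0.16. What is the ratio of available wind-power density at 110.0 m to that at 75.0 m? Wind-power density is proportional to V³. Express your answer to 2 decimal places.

Speed ratio: V_B/V_A = (z_B/z_A)^α = (110.0/75.0)^0.16 = (1.4667)^0.16 = 1.06320
Power-density ratio: P_B/P_A = (V_B/V_A)³ = (1.06320)³ = 1.20182

1.20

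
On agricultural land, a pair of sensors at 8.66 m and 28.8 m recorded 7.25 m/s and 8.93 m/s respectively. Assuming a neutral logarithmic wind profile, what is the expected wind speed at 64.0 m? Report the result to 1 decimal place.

10.0 m/s

Log law: V ∝ ln(z/z₀). From the pair, with r = V₁/V₂ = 0.81187,
ln z₀ = (ln z₁ − r·ln z₂)/(1 − r) = (2.1587 − 0.81187×3.3604)/0.18813 = -3.0270 → z₀ = 0.04846 m
V₃ = V₁ · ln(z₃/z₀)/ln(z₁/z₀) = 7.25 × 7.1859/5.1857 = 10.0464 m/s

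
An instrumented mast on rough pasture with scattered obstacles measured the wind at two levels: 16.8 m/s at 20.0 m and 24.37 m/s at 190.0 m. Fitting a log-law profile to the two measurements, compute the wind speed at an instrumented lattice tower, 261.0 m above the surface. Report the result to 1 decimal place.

25.4 m/s

Log law: V ∝ ln(z/z₀). From the pair, with r = V₁/V₂ = 0.68937,
ln z₀ = (ln z₁ − r·ln z₂)/(1 − r) = (2.9957 − 0.68937×5.2470)/0.31063 = -2.0005 → z₀ = 0.1353 m
V₃ = V₁ · ln(z₃/z₀)/ln(z₁/z₀) = 16.8 × 7.5650/4.9963 = 25.4376 m/s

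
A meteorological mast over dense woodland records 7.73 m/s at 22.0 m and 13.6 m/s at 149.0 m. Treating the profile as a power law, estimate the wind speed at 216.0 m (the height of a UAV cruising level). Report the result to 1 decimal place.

15.2 m/s

First find α: α = ln(V₂/V₁)/ln(z₂/z₁) = ln(13.6/7.73)/ln(149.0/22.0) = 0.56496/1.91290 = 0.2953
Extrapolate from 149.0 m to 216.0 m: V₃ = 13.6 × (216.0/149.0)^0.2953 = 13.6 × 1.1159 = 15.1764 m/s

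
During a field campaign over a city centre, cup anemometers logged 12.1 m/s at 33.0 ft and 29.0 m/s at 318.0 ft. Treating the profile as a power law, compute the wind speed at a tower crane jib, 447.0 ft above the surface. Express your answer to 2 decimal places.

33.07 m/s

First find α: α = ln(V₂/V₁)/ln(z₂/z₁) = ln(29.0/12.1)/ln(318.0/33.0) = 0.87409/2.26554 = 0.3858
Extrapolate from 318.0 ft to 447.0 ft: V₃ = 29.0 × (447.0/318.0)^0.3858 = 29.0 × 1.1404 = 33.0714 m/s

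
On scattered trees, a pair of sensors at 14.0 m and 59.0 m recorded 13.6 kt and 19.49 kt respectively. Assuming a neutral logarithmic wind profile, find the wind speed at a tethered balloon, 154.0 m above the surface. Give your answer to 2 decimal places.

23.42 kt

Log law: V ∝ ln(z/z₀). From the pair, with r = V₁/V₂ = 0.69779,
ln z₀ = (ln z₁ − r·ln z₂)/(1 − r) = (2.6391 − 0.69779×4.0775)/0.30221 = -0.6824 → z₀ = 0.5054 m
V₃ = V₁ · ln(z₃/z₀)/ln(z₁/z₀) = 13.6 × 5.7193/3.3214 = 23.4184 kt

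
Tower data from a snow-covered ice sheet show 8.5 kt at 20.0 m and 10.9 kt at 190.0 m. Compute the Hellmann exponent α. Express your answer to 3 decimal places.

Power law: V₂/V₁ = (z₂/z₁)^α ⇒ α = ln(V₂/V₁) / ln(z₂/z₁)
α = ln(10.9/8.5) / ln(190.0/20.0) = ln(1.2824) / ln(9.5000)
  = 0.24870 / 2.25129 = 0.11047

α ≈ 0.110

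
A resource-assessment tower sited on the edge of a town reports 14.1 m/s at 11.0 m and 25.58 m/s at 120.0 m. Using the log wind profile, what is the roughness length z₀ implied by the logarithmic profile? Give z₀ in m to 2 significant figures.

z₀ ≈ 0.58 m

Log law: V(z) ∝ ln(z/z₀). With r = V₁/V₂ = 14.1/25.58 = 0.55121,
r · ln(z₂/z₀) = ln(z₁/z₀) ⇒ ln z₀ = (ln z₁ − r·ln z₂)/(1 − r)
ln z₀ = (2.39790 − 0.55121×4.78749) / 0.44879 = -0.5371
z₀ = exp(-0.5371) = 0.5845 m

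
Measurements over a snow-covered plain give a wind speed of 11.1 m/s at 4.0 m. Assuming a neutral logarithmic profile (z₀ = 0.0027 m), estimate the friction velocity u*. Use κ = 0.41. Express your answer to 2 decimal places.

u* ≈ 0.62 m/s

Log law: V(z) = (u*/κ) · ln(z/z₀) ⇒ u* = κ · V / ln(z/z₀)
u* = 0.41 × 11.1 / ln(4.0/0.0027) = 0.41 × 11.1 / 7.3008
   = 4.5510 / 7.3008 = 0.6234 m/s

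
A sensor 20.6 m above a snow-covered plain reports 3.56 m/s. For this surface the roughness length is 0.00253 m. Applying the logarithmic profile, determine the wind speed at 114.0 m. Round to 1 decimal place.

4.2 m/s

Log law: V(z) ∝ ln(z/z₀), so V₂/V₁ = ln(z₂/z₀) / ln(z₁/z₀).
ln(114.0/0.00253) = 10.7157, ln(20.6/0.00253) = 9.0048
V₂ = 3.56 × 10.7157/9.0048 = 3.56 × 1.1900 = 4.2364 m/s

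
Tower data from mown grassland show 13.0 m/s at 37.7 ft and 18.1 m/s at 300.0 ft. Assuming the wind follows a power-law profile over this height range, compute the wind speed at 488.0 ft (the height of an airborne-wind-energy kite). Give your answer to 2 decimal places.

19.56 m/s

First find α: α = ln(V₂/V₁)/ln(z₂/z₁) = ln(18.1/13.0)/ln(300.0/37.7) = 0.33096/2.07412 = 0.1596
Extrapolate from 300.0 ft to 488.0 ft: V₃ = 18.1 × (488.0/300.0)^0.1596 = 18.1 × 1.0807 = 19.5612 m/s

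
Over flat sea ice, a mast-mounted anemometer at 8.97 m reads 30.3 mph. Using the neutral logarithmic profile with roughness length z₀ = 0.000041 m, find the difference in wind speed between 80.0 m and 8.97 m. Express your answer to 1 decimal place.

5.4 mph

Log law: V₂ = V₁ · ln(z₂/z₀)/ln(z₁/z₀) = 30.3 × 14.4840/12.2958 = 35.6921 mph
ΔV = 35.6921 − 30.3 = 5.3921 mph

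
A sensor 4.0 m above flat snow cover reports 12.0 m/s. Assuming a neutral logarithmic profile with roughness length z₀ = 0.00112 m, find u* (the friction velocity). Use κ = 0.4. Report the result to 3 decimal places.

u* ≈ 0.587 m/s

Log law: V(z) = (u*/κ) · ln(z/z₀) ⇒ u* = κ · V / ln(z/z₀)
u* = 0.4 × 12.0 / ln(4.0/0.00112) = 0.4 × 12.0 / 8.1807
   = 4.8000 / 8.1807 = 0.5867 m/s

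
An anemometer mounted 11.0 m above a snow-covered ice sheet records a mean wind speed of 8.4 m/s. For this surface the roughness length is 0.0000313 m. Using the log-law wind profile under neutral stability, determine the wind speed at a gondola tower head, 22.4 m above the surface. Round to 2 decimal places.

Log law: V(z) ∝ ln(z/z₀), so V₂/V₁ = ln(z₂/z₀) / ln(z₁/z₀).
ln(22.4/0.0000313) = 13.4810, ln(11.0/0.0000313) = 12.7698
V₂ = 8.4 × 13.4810/12.7698 = 8.4 × 1.0557 = 8.8678 m/s

8.87 m/s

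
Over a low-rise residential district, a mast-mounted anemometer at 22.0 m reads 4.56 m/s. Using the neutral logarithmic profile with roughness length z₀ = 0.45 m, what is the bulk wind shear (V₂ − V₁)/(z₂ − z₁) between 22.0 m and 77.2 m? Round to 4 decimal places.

Log law: V₂ = V₁ · ln(z₂/z₀)/ln(z₁/z₀) = 4.56 × 5.1449/3.8896 = 6.0317 m/s
ΔV/Δz = (6.0317 − 4.56)/(77.2 − 22.0) = 1.4717/55.2000 = 0.02666 m/s/m

0.0267 m/s/m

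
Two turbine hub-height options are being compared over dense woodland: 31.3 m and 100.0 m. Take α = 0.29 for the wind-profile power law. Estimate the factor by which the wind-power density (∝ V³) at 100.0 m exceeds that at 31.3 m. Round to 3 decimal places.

Speed ratio: V_B/V_A = (z_B/z_A)^α = (100.0/31.3)^0.29 = (3.1949)^0.29 = 1.40053
Power-density ratio: P_B/P_A = (V_B/V_A)³ = (1.40053)³ = 2.74711

2.747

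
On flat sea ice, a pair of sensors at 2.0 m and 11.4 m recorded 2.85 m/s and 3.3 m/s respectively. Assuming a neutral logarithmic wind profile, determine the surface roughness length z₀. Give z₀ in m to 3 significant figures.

Log law: V(z) ∝ ln(z/z₀). With r = V₁/V₂ = 2.85/3.3 = 0.86364,
r · ln(z₂/z₀) = ln(z₁/z₀) ⇒ ln z₀ = (ln z₁ − r·ln z₂)/(1 − r)
ln z₀ = (0.69315 − 0.86364×2.43361) / 0.13636 = -10.3298
z₀ = exp(-10.3298) = 0.00003265 m

z₀ ≈ 0.0000326 m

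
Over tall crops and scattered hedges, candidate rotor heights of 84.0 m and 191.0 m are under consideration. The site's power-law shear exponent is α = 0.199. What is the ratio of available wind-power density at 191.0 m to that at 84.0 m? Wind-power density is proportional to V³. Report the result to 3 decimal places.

Speed ratio: V_B/V_A = (z_B/z_A)^α = (191.0/84.0)^0.199 = (2.2738)^0.199 = 1.17759
Power-density ratio: P_B/P_A = (V_B/V_A)³ = (1.17759)³ = 1.63298

1.633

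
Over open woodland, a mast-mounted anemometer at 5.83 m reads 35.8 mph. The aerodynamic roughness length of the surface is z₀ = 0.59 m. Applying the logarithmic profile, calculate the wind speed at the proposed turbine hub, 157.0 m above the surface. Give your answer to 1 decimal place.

87.3 mph

Log law: V(z) ∝ ln(z/z₀), so V₂/V₁ = ln(z₂/z₀) / ln(z₁/z₀).
ln(157.0/0.59) = 5.5839, ln(5.83/0.59) = 2.2906
V₂ = 35.8 × 5.5839/2.2906 = 35.8 × 2.4377 = 87.2691 mph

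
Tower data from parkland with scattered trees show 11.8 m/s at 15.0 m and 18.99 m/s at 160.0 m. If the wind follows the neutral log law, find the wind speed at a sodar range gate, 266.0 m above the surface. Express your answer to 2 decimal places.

Log law: V ∝ ln(z/z₀). From the pair, with r = V₁/V₂ = 0.62138,
ln z₀ = (ln z₁ − r·ln z₂)/(1 − r) = (2.7081 − 0.62138×5.0752)/0.37862 = -1.1768 → z₀ = 0.3083 m
V₃ = V₁ · ln(z₃/z₀)/ln(z₁/z₀) = 11.8 × 6.7603/3.8848 = 20.5340 m/s

20.53 m/s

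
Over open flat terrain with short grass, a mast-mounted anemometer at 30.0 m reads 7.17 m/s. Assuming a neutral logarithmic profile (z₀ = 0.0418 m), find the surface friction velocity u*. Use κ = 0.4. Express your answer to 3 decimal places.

Log law: V(z) = (u*/κ) · ln(z/z₀) ⇒ u* = κ · V / ln(z/z₀)
u* = 0.4 × 7.17 / ln(30.0/0.0418) = 0.4 × 7.17 / 6.5761
   = 2.8680 / 6.5761 = 0.4361 m/s

u* ≈ 0.436 m/s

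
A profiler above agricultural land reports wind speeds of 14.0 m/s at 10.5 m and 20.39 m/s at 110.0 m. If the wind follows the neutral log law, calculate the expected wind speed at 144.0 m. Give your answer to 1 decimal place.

Log law: V ∝ ln(z/z₀). From the pair, with r = V₁/V₂ = 0.68661,
ln z₀ = (ln z₁ − r·ln z₂)/(1 − r) = (2.3514 − 0.68661×4.7005)/0.31339 = -2.7953 → z₀ = 0.06109 m
V₃ = V₁ · ln(z₃/z₀)/ln(z₁/z₀) = 14.0 × 7.7651/5.1467 = 21.1226 m/s

21.1 m/s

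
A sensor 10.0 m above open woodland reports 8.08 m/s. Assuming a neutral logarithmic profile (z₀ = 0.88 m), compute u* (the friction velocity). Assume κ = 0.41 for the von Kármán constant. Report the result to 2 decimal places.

u* ≈ 1.36 m/s

Log law: V(z) = (u*/κ) · ln(z/z₀) ⇒ u* = κ · V / ln(z/z₀)
u* = 0.41 × 8.08 / ln(10.0/0.88) = 0.41 × 8.08 / 2.4304
   = 3.3128 / 2.4304 = 1.3631 m/s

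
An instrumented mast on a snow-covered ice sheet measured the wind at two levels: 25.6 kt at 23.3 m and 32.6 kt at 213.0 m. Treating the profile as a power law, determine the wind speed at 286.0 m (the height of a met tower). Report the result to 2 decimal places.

33.67 kt

First find α: α = ln(V₂/V₁)/ln(z₂/z₁) = ln(32.6/25.6)/ln(213.0/23.3) = 0.24172/2.21284 = 0.1092
Extrapolate from 213.0 m to 286.0 m: V₃ = 32.6 × (286.0/213.0)^0.1092 = 32.6 × 1.0327 = 33.6665 kt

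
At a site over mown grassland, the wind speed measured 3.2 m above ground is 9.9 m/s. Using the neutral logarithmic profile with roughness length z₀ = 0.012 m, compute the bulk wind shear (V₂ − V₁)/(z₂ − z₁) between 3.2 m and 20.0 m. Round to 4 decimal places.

0.1933 m/s/m

Log law: V₂ = V₁ · ln(z₂/z₀)/ln(z₁/z₀) = 9.9 × 7.4186/5.5860 = 13.1479 m/s
ΔV/Δz = (13.1479 − 9.9)/(20.0 − 3.2) = 3.2479/16.8000 = 0.19333 m/s/m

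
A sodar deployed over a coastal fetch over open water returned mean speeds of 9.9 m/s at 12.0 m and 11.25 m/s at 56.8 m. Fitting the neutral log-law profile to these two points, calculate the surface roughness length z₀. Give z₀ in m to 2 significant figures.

Log law: V(z) ∝ ln(z/z₀). With r = V₁/V₂ = 9.9/11.25 = 0.88000,
r · ln(z₂/z₀) = ln(z₁/z₀) ⇒ ln z₀ = (ln z₁ − r·ln z₂)/(1 − r)
ln z₀ = (2.48491 − 0.88000×4.03954) / 0.12000 = -8.9157
z₀ = exp(-8.9157) = 0.0001343 m

z₀ ≈ 0.00013 m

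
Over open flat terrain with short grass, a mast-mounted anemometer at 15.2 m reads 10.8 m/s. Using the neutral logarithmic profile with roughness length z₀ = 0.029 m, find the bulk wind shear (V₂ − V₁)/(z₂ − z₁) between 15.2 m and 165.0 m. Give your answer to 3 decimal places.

0.027 m/s/m

Log law: V₂ = V₁ · ln(z₂/z₀)/ln(z₁/z₀) = 10.8 × 8.6464/6.2618 = 14.9129 m/s
ΔV/Δz = (14.9129 − 10.8)/(165.0 − 15.2) = 4.1129/149.8000 = 0.02746 m/s/m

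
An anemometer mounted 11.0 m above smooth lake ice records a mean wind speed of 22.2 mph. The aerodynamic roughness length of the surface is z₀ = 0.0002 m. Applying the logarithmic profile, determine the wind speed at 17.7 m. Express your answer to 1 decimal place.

23.2 mph

Log law: V(z) ∝ ln(z/z₀), so V₂/V₁ = ln(z₂/z₀) / ln(z₁/z₀).
ln(17.7/0.0002) = 11.3908, ln(11.0/0.0002) = 10.9151
V₂ = 22.2 × 11.3908/10.9151 = 22.2 × 1.0436 = 23.1675 mph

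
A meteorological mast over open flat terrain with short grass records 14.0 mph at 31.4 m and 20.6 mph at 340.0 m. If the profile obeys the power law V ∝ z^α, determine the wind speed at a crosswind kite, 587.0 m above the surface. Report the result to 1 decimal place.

22.5 mph

First find α: α = ln(V₂/V₁)/ln(z₂/z₁) = ln(20.6/14.0)/ln(340.0/31.4) = 0.38623/2.38214 = 0.1621
Extrapolate from 340.0 m to 587.0 m: V₃ = 20.6 × (587.0/340.0)^0.1621 = 20.6 × 1.0926 = 22.5071 mph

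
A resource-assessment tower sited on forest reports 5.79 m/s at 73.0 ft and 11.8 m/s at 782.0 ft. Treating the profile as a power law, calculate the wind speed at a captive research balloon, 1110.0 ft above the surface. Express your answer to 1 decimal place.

First find α: α = ln(V₂/V₁)/ln(z₂/z₁) = ln(11.8/5.79)/ln(782.0/73.0) = 0.71197/2.37140 = 0.3002
Extrapolate from 782.0 ft to 1110.0 ft: V₃ = 11.8 × (1110.0/782.0)^0.3002 = 11.8 × 1.1109 = 13.1085 m/s

13.1 m/s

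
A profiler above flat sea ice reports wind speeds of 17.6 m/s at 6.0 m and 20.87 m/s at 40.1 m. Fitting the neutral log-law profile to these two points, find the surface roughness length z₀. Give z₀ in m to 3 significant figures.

z₀ ≈ 0.000218 m

Log law: V(z) ∝ ln(z/z₀). With r = V₁/V₂ = 17.6/20.87 = 0.84332,
r · ln(z₂/z₀) = ln(z₁/z₀) ⇒ ln z₀ = (ln z₁ − r·ln z₂)/(1 − r)
ln z₀ = (1.79176 − 0.84332×3.69138) / 0.15668 = -8.4325
z₀ = exp(-8.4325) = 0.0002177 m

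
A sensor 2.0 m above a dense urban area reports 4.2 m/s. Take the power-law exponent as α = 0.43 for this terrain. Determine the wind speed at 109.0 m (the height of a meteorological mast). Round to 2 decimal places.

Power-law profile: V₂ = V₁ · (z₂/z₁)^α
V₂ = 4.2 × (109.0/2.0)^0.43 = 4.2 × (54.5000)^0.43
    = 4.2 × 5.5802 = 23.4369 m/s

23.44 m/s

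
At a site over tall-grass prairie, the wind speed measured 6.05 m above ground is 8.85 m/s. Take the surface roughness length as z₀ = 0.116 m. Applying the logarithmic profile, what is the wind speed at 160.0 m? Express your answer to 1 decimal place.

16.2 m/s

Log law: V(z) ∝ ln(z/z₀), so V₂/V₁ = ln(z₂/z₀) / ln(z₁/z₀).
ln(160.0/0.116) = 7.2293, ln(6.05/0.116) = 3.9542
V₂ = 8.85 × 7.2293/3.9542 = 8.85 × 1.8283 = 16.1801 m/s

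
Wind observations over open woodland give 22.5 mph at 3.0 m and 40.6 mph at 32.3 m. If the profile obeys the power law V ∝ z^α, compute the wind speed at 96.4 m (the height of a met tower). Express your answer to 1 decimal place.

53.3 mph

First find α: α = ln(V₂/V₁)/ln(z₂/z₁) = ln(40.6/22.5)/ln(32.3/3.0) = 0.59025/2.37645 = 0.2484
Extrapolate from 32.3 m to 96.4 m: V₃ = 40.6 × (96.4/32.3)^0.2484 = 40.6 × 1.3120 = 53.2688 mph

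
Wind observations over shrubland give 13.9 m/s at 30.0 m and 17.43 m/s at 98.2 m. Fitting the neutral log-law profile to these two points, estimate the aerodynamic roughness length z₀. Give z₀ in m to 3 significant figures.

z₀ ≈ 0.281 m

Log law: V(z) ∝ ln(z/z₀). With r = V₁/V₂ = 13.9/17.43 = 0.79748,
r · ln(z₂/z₀) = ln(z₁/z₀) ⇒ ln z₀ = (ln z₁ − r·ln z₂)/(1 − r)
ln z₀ = (3.40120 − 0.79748×4.58701) / 0.20252 = -1.2681
z₀ = exp(-1.2681) = 0.2814 m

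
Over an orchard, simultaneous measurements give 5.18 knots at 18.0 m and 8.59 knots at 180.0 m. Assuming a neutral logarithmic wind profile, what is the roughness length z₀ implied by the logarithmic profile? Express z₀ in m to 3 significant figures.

z₀ ≈ 0.545 m

Log law: V(z) ∝ ln(z/z₀). With r = V₁/V₂ = 5.18/8.59 = 0.60303,
r · ln(z₂/z₀) = ln(z₁/z₀) ⇒ ln z₀ = (ln z₁ − r·ln z₂)/(1 − r)
ln z₀ = (2.89037 − 0.60303×5.19296) / 0.39697 = -0.6074
z₀ = exp(-0.6074) = 0.5448 m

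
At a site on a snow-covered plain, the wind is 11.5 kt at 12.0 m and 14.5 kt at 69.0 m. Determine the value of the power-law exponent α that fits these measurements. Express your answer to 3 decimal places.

Power law: V₂/V₁ = (z₂/z₁)^α ⇒ α = ln(V₂/V₁) / ln(z₂/z₁)
α = ln(14.5/11.5) / ln(69.0/12.0) = ln(1.2609) / ln(5.7500)
  = 0.23180 / 1.74920 = 0.13252

α ≈ 0.133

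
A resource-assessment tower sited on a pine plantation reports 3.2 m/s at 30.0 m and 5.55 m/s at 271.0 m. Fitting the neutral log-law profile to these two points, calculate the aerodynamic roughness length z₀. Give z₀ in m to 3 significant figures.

Log law: V(z) ∝ ln(z/z₀). With r = V₁/V₂ = 3.2/5.55 = 0.57658,
r · ln(z₂/z₀) = ln(z₁/z₀) ⇒ ln z₀ = (ln z₁ − r·ln z₂)/(1 − r)
ln z₀ = (3.40120 − 0.57658×5.60212) / 0.42342 = 0.4042
z₀ = exp(0.4042) = 1.498 m

z₀ ≈ 1.50 m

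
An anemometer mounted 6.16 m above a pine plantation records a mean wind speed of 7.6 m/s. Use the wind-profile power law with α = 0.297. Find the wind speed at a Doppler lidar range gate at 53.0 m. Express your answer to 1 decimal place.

Power-law profile: V₂ = V₁ · (z₂/z₁)^α
V₂ = 7.6 × (53.0/6.16)^0.297 = 7.6 × (8.6039)^0.297
    = 7.6 × 1.8950 = 14.4018 m/s

14.4 m/s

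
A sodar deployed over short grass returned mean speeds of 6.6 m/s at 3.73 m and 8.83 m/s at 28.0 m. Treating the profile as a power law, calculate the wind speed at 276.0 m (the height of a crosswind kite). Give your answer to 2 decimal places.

12.29 m/s

First find α: α = ln(V₂/V₁)/ln(z₂/z₁) = ln(8.83/6.6)/ln(28.0/3.73) = 0.29109/2.01580 = 0.1444
Extrapolate from 28.0 m to 276.0 m: V₃ = 8.83 × (276.0/28.0)^0.1444 = 8.83 × 1.3916 = 12.2874 m/s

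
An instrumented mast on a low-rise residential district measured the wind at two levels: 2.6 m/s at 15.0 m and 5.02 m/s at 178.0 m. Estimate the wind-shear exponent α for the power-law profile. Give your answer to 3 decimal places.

α ≈ 0.266

Power law: V₂/V₁ = (z₂/z₁)^α ⇒ α = ln(V₂/V₁) / ln(z₂/z₁)
α = ln(5.02/2.6) / ln(178.0/15.0) = ln(1.9308) / ln(11.8667)
  = 0.65792 / 2.47373 = 0.26596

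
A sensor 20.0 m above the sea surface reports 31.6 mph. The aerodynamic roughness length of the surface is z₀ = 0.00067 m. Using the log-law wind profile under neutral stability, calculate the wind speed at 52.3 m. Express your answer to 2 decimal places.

34.55 mph

Log law: V(z) ∝ ln(z/z₀), so V₂/V₁ = ln(z₂/z₀) / ln(z₁/z₀).
ln(52.3/0.00067) = 11.2652, ln(20.0/0.00067) = 10.3040
V₂ = 31.6 × 11.2652/10.3040 = 31.6 × 1.0933 = 34.5480 mph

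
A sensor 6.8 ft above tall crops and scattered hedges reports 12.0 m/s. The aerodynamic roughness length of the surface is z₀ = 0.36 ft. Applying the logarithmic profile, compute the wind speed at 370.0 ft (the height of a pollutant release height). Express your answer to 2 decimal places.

28.32 m/s

Log law: V(z) ∝ ln(z/z₀), so V₂/V₁ = ln(z₂/z₀) / ln(z₁/z₀).
ln(370.0/0.36) = 6.9352, ln(6.8/0.36) = 2.9386
V₂ = 12.0 × 6.9352/2.9386 = 12.0 × 2.3600 = 28.3205 m/s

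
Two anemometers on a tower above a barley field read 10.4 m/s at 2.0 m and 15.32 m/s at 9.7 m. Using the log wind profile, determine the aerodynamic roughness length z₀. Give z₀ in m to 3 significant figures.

z₀ ≈ 0.0710 m

Log law: V(z) ∝ ln(z/z₀). With r = V₁/V₂ = 10.4/15.32 = 0.67885,
r · ln(z₂/z₀) = ln(z₁/z₀) ⇒ ln z₀ = (ln z₁ − r·ln z₂)/(1 − r)
ln z₀ = (0.69315 − 0.67885×2.27213) / 0.32115 = -2.6445
z₀ = exp(-2.6445) = 0.07104 m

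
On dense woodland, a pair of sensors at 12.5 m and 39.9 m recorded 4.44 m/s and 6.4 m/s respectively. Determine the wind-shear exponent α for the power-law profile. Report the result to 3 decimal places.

α ≈ 0.315

Power law: V₂/V₁ = (z₂/z₁)^α ⇒ α = ln(V₂/V₁) / ln(z₂/z₁)
α = ln(6.4/4.44) / ln(39.9/12.5) = ln(1.4414) / ln(3.1920)
  = 0.36564 / 1.16065 = 0.31503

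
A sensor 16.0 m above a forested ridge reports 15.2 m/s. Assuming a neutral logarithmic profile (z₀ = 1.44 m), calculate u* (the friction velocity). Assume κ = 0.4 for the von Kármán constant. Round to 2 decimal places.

Log law: V(z) = (u*/κ) · ln(z/z₀) ⇒ u* = κ · V / ln(z/z₀)
u* = 0.4 × 15.2 / ln(16.0/1.44) = 0.4 × 15.2 / 2.4079
   = 6.0800 / 2.4079 = 2.5250 m/s

u* ≈ 2.52 m/s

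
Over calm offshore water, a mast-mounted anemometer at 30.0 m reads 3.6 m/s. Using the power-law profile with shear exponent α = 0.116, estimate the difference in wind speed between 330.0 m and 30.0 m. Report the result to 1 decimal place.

1.2 m/s

Power law: V₂ = V₁ · (z₂/z₁)^α = 3.6 × (11.0000)^0.116 = 4.7545 m/s
ΔV = 4.7545 − 3.6 = 1.1545 m/s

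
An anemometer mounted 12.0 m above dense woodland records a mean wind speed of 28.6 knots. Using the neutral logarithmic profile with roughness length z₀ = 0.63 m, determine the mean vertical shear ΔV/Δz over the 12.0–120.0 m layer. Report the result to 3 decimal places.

0.207 knots/m

Log law: V₂ = V₁ · ln(z₂/z₀)/ln(z₁/z₀) = 28.6 × 5.2495/2.9469 = 50.9465 knots
ΔV/Δz = (50.9465 − 28.6)/(120.0 − 12.0) = 22.3465/108.0000 = 0.20691 knots/m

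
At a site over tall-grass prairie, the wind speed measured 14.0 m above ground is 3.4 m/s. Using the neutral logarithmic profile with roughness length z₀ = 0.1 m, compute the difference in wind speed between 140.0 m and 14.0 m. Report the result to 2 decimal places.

1.58 m/s

Log law: V₂ = V₁ · ln(z₂/z₀)/ln(z₁/z₀) = 3.4 × 7.2442/4.9416 = 4.9842 m/s
ΔV = 4.9842 − 3.4 = 1.5842 m/s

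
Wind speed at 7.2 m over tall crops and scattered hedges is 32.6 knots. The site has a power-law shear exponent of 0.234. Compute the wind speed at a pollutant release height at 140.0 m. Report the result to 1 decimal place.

65.3 knots

Power-law profile: V₂ = V₁ · (z₂/z₁)^α
V₂ = 32.6 × (140.0/7.2)^0.234 = 32.6 × (19.4444)^0.234
    = 32.6 × 2.0025 = 65.2823 knots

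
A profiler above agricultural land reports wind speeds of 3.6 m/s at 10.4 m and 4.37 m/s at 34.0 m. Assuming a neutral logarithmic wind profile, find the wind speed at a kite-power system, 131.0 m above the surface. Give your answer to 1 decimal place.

Log law: V ∝ ln(z/z₀). From the pair, with r = V₁/V₂ = 0.82380,
ln z₀ = (ln z₁ − r·ln z₂)/(1 − r) = (2.3418 − 0.82380×3.5264)/0.17620 = -3.1964 → z₀ = 0.04091 m
V₃ = V₁ · ln(z₃/z₀)/ln(z₁/z₀) = 3.6 × 8.0716/5.5382 = 5.2468 m/s

5.2 m/s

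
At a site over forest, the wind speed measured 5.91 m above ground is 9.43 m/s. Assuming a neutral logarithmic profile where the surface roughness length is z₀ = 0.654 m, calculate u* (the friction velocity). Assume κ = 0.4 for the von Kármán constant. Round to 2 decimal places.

Log law: V(z) = (u*/κ) · ln(z/z₀) ⇒ u* = κ · V / ln(z/z₀)
u* = 0.4 × 9.43 / ln(5.91/0.654) = 0.4 × 9.43 / 2.2013
   = 3.7720 / 2.2013 = 1.7135 m/s

u* ≈ 1.71 m/s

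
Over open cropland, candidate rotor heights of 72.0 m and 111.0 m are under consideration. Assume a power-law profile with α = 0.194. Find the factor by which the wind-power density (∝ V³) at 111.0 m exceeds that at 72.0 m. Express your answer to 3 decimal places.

Speed ratio: V_B/V_A = (z_B/z_A)^α = (111.0/72.0)^0.194 = (1.5417)^0.194 = 1.08760
Power-density ratio: P_B/P_A = (V_B/V_A)³ = (1.08760)³ = 1.28650

1.287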